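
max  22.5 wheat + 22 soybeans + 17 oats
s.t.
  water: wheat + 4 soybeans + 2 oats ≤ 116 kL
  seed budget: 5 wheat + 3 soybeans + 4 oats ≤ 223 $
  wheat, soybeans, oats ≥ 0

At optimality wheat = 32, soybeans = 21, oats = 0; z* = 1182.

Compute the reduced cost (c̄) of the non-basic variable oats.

At the optimum: water uses 116 of 116 (binding); seed budget uses 223 of 223 (binding).
From A_Bᵀ y = c: 1·y_water + 5·y_seed budget = 22.5; 4·y_water + 3·y_seed budget = 22.
Solving: y_water = 2.5, y_seed budget = 4.
Reduced cost of oats: c₃ − yᵀa₃ = 17 − (2.5·2 + 4·4) = 17 − 21 = -4.

-4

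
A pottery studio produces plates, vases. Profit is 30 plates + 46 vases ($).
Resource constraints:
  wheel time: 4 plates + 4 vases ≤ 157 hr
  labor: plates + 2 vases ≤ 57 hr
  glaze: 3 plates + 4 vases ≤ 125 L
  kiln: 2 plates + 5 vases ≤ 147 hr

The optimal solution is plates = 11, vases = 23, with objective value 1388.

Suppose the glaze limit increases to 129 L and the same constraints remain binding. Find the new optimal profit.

1416

Binding: labor and glaze. Non-binding: wheel time (21 unused), kiln (10 unused).
Slack constraints have shadow price 0 (complementary slackness).
From A_Bᵀ y = c: 1·y_labor + 3·y_glaze = 30; 2·y_labor + 4·y_glaze = 46.
This yields shadow prices y_labor = 9, y_glaze = 7.
Δz = y_glaze·Δb = 7 × (4) = 28, so new z* = 1388 + 28 = 1416.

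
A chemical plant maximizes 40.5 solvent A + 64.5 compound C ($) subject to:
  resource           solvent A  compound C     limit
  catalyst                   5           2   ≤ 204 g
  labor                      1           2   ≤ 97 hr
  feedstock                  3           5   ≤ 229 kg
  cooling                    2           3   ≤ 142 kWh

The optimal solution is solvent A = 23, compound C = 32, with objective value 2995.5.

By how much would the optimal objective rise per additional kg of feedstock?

Check each constraint at x*: catalyst 179/204 (slack 25); labor 87/97 (slack 10); feedstock 229/229 (tight); cooling 142/142 (tight).
Slack constraints have shadow price 0 (complementary slackness).
The binding rows give the dual system: 3·y_feedstock + 2·y_cooling = 40.5 and 5·y_feedstock + 3·y_cooling = 64.5.
Solving: y_feedstock = 7.5, y_cooling = 9.
Shadow price of feedstock = 7.5.

7.5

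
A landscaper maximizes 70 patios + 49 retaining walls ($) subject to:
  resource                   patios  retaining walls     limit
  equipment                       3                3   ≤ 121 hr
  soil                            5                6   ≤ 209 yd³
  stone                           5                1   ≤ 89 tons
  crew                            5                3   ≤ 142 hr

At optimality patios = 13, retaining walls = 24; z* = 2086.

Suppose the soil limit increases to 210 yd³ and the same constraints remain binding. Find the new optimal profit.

2093

At the optimum: equipment uses 111 of 121 (slack = 10); soil uses 209 of 209 (binding); stone uses 89 of 89 (binding); crew uses 137 of 142 (slack = 5).
By complementary slackness, y = 0 for the non-binding constraints.
Dual feasibility on the basic columns requires 5·y_soil + 5·y_stone = 70, 6·y_soil + 1·y_stone = 49.
→ y_soil = 7 and y_stone = 7.
Δz = y_soil·Δb = 7 × (1) = 7, so new z* = 2086 + 7 = 2093.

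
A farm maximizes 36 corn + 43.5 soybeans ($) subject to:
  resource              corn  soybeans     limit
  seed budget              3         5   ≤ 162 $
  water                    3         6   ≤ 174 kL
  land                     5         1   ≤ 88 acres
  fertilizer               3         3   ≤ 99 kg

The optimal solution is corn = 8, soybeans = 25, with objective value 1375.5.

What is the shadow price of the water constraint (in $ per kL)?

2.5

Check each constraint at x*: seed budget 149/162 (slack 13); water 174/174 (tight); land 65/88 (slack 23); fertilizer 99/99 (tight).
Since seed budget, land are not tight, their duals are 0.
The binding rows give the dual system: 3·y_water + 3·y_fertilizer = 36 and 6·y_water + 3·y_fertilizer = 43.5.
Solving: y_water = 2.5, y_fertilizer = 9.5.
Shadow price of water = 2.5.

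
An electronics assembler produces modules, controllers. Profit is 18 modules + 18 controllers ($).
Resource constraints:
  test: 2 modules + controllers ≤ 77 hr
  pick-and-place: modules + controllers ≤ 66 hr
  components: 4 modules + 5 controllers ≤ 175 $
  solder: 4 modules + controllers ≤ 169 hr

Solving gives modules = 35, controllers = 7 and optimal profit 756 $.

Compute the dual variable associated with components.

At the optimum: test uses 77 of 77 (binding); pick-and-place uses 42 of 66 (slack = 24); components uses 175 of 175 (binding); solder uses 147 of 169 (slack = 22).
Since pick-and-place, solder are not tight, their duals are 0.
The binding rows give the dual system: 2·y_test + 4·y_components = 18 and 1·y_test + 5·y_components = 18.
This yields shadow prices y_test = 3, y_components = 3.
Shadow price of components = 3.

3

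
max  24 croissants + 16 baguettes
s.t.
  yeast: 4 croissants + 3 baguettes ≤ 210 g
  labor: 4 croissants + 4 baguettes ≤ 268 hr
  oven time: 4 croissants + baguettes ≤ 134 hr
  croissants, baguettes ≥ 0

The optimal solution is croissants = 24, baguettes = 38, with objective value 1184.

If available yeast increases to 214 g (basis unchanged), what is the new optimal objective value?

1204

Check each constraint at x*: yeast 210/210 (tight); labor 248/268 (slack 20); oven time 134/134 (tight).
Since labor is not tight, its dual is 0.
Dual feasibility on the basic columns requires 4·y_yeast + 4·y_oven time = 24, 3·y_yeast + 1·y_oven time = 16.
→ y_yeast = 5 and y_oven time = 1.
Δz = y_yeast·Δb = 5 × (4) = 20, so new z* = 1184 + 20 = 1204.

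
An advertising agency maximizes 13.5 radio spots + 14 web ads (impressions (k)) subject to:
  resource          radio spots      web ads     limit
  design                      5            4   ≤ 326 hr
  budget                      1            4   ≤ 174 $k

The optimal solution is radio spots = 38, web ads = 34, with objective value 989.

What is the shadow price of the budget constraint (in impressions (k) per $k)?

1

Check each constraint at x*: design 326/326 (tight); budget 174/174 (tight).
Dual feasibility on the basic columns requires 5·y_design + 1·y_budget = 13.5, 4·y_design + 4·y_budget = 14.
This yields shadow prices y_design = 2.5, y_budget = 1.
Shadow price of budget = 1.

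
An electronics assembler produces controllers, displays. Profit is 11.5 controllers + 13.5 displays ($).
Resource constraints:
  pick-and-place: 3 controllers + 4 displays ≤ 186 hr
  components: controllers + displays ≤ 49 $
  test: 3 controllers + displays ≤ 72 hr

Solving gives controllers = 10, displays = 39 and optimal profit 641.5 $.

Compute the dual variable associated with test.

0

Check each constraint at x*: pick-and-place 186/186 (tight); components 49/49 (tight); test 69/72 (slack 3).
Slack constraints have shadow price 0 (complementary slackness).
The binding rows give the dual system: 3·y_pick-and-place + 1·y_components = 11.5 and 4·y_pick-and-place + 1·y_components = 13.5.
→ y_pick-and-place = 2 and y_components = 5.5.
Shadow price of test = 0.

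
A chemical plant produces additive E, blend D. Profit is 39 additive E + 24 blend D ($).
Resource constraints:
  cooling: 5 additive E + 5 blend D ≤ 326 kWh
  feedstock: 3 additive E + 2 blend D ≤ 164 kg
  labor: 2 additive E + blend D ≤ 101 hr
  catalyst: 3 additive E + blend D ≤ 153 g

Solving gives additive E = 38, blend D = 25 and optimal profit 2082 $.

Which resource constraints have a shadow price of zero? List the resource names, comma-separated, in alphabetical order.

cooling: 315/326 (slack 11)
feedstock: 164/164 (binding)
labor: 101/101 (binding)
catalyst: 139/153 (slack 14)
By complementary slackness, a constraint with positive slack has shadow price 0 → catalyst, cooling.

catalyst, cooling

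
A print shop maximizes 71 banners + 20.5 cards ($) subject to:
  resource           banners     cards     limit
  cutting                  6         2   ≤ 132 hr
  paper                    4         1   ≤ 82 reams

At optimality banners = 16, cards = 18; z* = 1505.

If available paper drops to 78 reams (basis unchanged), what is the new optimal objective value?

1467

At the optimum: cutting uses 132 of 132 (binding); paper uses 82 of 82 (binding).
The binding rows give the dual system: 6·y_cutting + 4·y_paper = 71 and 2·y_cutting + 1·y_paper = 20.5.
→ y_cutting = 5.5 and y_paper = 9.5.
Δz = y_paper·Δb = 9.5 × (-4) = -38, so new z* = 1505 − 38 = 1467.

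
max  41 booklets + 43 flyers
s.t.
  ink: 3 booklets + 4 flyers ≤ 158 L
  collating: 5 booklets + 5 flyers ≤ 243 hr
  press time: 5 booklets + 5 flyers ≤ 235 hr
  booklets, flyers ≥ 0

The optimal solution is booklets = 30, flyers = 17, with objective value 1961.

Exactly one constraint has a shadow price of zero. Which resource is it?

collating

ink: 158/158 (binding)
collating: 235/243 (slack 8)
press time: 235/235 (binding)
By complementary slackness, a constraint with positive slack has shadow price 0 → collating.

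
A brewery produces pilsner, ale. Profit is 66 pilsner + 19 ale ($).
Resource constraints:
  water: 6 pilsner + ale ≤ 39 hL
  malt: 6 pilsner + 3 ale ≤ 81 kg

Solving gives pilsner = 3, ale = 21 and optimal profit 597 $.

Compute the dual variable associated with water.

7

At the optimum: water uses 39 of 39 (binding); malt uses 81 of 81 (binding).
The binding rows give the dual system: 6·y_water + 6·y_malt = 66 and 1·y_water + 3·y_malt = 19.
Solving: y_water = 7, y_malt = 4.
Shadow price of water = 7.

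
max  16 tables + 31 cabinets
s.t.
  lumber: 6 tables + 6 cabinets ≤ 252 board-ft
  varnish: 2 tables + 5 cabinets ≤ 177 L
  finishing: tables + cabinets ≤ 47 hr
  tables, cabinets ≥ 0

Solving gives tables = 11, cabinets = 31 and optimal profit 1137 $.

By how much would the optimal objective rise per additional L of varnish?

At the optimum: lumber uses 252 of 252 (binding); varnish uses 177 of 177 (binding); finishing uses 42 of 47 (slack = 5).
Since finishing is not tight, its dual is 0.
From A_Bᵀ y = c: 6·y_lumber + 2·y_varnish = 16; 6·y_lumber + 5·y_varnish = 31.
→ y_lumber = 1 and y_varnish = 5.
Shadow price of varnish = 5.

5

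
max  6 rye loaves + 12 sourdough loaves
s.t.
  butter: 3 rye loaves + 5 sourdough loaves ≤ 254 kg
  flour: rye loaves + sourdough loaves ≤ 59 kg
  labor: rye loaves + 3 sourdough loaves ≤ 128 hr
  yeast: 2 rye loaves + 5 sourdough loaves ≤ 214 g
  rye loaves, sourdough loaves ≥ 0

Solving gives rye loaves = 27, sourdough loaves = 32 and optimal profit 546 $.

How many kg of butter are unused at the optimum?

butter used = 3·27 + 5·32 = 241; slack = 254 − 241 = 13.

13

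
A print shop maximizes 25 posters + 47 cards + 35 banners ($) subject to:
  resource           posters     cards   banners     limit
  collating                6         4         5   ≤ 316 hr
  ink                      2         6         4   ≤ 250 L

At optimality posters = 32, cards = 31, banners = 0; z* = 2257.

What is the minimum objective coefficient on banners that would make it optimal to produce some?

36

Both collating and ink are binding at x*.
Dual feasibility on the basic columns requires 6·y_collating + 2·y_ink = 25, 4·y_collating + 6·y_ink = 47.
This yields shadow prices y_collating = 2, y_ink = 6.5.
banners enters the basis when its profit ≥ yᵀa₃ = 2·5 + 6.5·4 = 36.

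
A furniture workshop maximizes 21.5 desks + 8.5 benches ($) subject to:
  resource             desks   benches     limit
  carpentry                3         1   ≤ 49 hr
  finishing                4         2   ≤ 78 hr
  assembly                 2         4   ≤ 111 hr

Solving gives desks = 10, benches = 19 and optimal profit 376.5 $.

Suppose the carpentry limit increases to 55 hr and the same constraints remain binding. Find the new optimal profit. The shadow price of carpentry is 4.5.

Δb = 6, so new z* = 376.5 + (4.5)·(6) = 376.5 + 27 = 403.5.

403.5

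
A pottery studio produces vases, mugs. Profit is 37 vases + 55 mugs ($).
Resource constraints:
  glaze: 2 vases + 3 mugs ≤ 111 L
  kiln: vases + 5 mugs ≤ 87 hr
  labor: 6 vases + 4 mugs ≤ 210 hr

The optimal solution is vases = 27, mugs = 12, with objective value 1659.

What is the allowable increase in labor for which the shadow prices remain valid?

Binding constraints: kiln, labor. The basis is B = [[1,5],[6,4]] with det -26.
Per unit increase in labor, x* moves by d = (0.1923, -0.0385).
The basis stays optimal until glaze becomes binding; allowable increase = 78 hr.

78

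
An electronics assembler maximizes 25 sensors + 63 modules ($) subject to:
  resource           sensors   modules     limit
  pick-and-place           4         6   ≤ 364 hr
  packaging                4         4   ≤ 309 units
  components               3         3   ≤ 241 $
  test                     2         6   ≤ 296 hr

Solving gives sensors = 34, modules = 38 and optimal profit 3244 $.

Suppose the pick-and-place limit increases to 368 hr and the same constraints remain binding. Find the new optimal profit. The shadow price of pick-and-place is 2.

Δb = 4, so new z* = 3244 + (2)·(4) = 3244 + 8 = 3252.

3252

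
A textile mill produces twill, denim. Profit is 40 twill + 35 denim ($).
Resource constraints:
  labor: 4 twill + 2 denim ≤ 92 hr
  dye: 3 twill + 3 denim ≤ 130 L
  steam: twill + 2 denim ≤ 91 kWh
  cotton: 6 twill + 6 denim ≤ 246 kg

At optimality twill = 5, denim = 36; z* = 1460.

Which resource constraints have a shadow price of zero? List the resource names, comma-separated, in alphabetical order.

labor: 92/92 (binding)
dye: 123/130 (slack 7)
steam: 77/91 (slack 14)
cotton: 246/246 (binding)
By complementary slackness, a constraint with positive slack has shadow price 0 → dye, steam.

dye, steam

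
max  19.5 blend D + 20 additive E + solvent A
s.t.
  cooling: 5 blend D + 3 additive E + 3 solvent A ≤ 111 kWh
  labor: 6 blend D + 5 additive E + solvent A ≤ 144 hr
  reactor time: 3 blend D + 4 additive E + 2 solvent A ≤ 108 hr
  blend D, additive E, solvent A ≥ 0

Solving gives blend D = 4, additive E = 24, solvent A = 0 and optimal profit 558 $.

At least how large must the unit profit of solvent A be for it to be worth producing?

7

At the optimum: cooling uses 92 of 111 (slack = 19); labor uses 144 of 144 (binding); reactor time uses 108 of 108 (binding).
Since cooling is not tight, its dual is 0.
The binding rows give the dual system: 6·y_labor + 3·y_reactor time = 19.5 and 5·y_labor + 4·y_reactor time = 20.
This yields shadow prices y_labor = 2, y_reactor time = 2.5.
solvent A enters the basis when its profit ≥ yᵀa₃ = 2·1 + 2.5·2 = 7.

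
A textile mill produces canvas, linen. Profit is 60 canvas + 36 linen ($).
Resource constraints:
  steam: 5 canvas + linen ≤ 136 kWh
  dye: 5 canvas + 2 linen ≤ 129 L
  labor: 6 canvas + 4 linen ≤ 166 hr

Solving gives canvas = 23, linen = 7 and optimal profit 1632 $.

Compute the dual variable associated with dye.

3

Binding: dye and labor. Non-binding: steam (14 unused).
By complementary slackness, y = 0 for the non-binding constraint.
Dual feasibility on the basic columns requires 5·y_dye + 6·y_labor = 60, 2·y_dye + 4·y_labor = 36.
Solving: y_dye = 3, y_labor = 7.5.
Shadow price of dye = 3.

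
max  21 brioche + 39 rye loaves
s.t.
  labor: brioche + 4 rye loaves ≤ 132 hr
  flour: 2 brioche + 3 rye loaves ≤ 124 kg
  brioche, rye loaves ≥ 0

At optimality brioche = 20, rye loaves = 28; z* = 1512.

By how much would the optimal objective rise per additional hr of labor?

3

At the optimum: labor uses 132 of 132 (binding); flour uses 124 of 124 (binding).
From A_Bᵀ y = c: 1·y_labor + 2·y_flour = 21; 4·y_labor + 3·y_flour = 39.
→ y_labor = 3 and y_flour = 9.
Shadow price of labor = 3.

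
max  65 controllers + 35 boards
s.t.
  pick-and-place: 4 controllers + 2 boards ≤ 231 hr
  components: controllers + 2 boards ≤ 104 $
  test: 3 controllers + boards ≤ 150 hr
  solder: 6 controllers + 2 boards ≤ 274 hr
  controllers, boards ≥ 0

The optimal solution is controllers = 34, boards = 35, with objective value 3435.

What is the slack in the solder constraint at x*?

0

solder used = 6·34 + 2·35 = 274; slack = 274 − 274 = 0.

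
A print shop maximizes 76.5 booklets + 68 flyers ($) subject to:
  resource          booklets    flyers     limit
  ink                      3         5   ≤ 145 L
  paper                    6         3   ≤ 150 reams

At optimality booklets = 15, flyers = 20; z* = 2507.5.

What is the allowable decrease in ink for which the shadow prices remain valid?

70

Binding constraints: ink, paper. The basis is B = [[3,5],[6,3]] with det -21.
Per unit decrease in ink, x* moves by d = (0.1429, -0.2857).
The basis stays optimal until flyers reaches 0; allowable decrease = 70 L.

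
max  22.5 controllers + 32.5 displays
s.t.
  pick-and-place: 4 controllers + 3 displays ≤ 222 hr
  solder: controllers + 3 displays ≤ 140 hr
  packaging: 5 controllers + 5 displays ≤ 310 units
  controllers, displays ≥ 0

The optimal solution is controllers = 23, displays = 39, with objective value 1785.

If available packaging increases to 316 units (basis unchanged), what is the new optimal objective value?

At the optimum: pick-and-place uses 209 of 222 (slack = 13); solder uses 140 of 140 (binding); packaging uses 310 of 310 (binding).
Slack constraints have shadow price 0 (complementary slackness).
From A_Bᵀ y = c: 1·y_solder + 5·y_packaging = 22.5; 3·y_solder + 5·y_packaging = 32.5.
This yields shadow prices y_solder = 5, y_packaging = 3.5.
Δz = y_packaging·Δb = 3.5 × (6) = 21, so new z* = 1785 + 21 = 1806.

1806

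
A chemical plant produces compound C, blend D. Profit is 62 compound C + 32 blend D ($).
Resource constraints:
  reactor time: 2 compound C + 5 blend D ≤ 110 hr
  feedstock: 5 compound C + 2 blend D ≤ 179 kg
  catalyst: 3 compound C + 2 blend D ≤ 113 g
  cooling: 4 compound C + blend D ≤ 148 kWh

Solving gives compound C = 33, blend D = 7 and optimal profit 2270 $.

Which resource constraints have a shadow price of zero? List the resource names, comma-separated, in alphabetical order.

cooling, reactor time

reactor time: 101/110 (slack 9)
feedstock: 179/179 (binding)
catalyst: 113/113 (binding)
cooling: 139/148 (slack 9)
By complementary slackness, a constraint with positive slack has shadow price 0 → cooling, reactor time.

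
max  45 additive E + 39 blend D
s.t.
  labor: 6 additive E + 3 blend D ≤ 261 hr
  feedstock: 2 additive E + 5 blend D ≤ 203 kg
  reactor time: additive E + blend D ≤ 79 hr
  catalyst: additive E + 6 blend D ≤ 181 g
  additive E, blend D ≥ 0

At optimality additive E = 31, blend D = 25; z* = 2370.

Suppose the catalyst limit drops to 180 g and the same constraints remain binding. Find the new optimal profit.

2367

At the optimum: labor uses 261 of 261 (binding); feedstock uses 187 of 203 (slack = 16); reactor time uses 56 of 79 (slack = 23); catalyst uses 181 of 181 (binding).
By complementary slackness, y = 0 for the non-binding constraints.
The binding rows give the dual system: 6·y_labor + 1·y_catalyst = 45 and 3·y_labor + 6·y_catalyst = 39.
→ y_labor = 7 and y_catalyst = 3.
Δz = y_catalyst·Δb = 3 × (-1) = -3, so new z* = 2370 − 3 = 2367.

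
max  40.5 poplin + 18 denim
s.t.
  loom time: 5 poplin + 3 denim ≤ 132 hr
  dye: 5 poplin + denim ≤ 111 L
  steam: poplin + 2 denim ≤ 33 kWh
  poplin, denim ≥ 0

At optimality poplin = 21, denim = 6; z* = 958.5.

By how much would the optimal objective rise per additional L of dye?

7

Binding: dye and steam. Non-binding: loom time (9 unused).
Slack constraints have shadow price 0 (complementary slackness).
The binding rows give the dual system: 5·y_dye + 1·y_steam = 40.5 and 1·y_dye + 2·y_steam = 18.
→ y_dye = 7 and y_steam = 5.5.
Shadow price of dye = 7.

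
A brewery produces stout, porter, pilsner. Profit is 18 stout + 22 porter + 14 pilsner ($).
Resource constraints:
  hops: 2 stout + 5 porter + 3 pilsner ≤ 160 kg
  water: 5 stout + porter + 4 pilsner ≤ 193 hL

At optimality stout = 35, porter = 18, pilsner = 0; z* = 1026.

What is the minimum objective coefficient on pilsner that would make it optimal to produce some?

Check each constraint at x*: hops 160/160 (tight); water 193/193 (tight).
The binding rows give the dual system: 2·y_hops + 5·y_water = 18 and 5·y_hops + 1·y_water = 22.
→ y_hops = 4 and y_water = 2.
pilsner enters the basis when its profit ≥ yᵀa₃ = 4·3 + 2·4 = 20.

20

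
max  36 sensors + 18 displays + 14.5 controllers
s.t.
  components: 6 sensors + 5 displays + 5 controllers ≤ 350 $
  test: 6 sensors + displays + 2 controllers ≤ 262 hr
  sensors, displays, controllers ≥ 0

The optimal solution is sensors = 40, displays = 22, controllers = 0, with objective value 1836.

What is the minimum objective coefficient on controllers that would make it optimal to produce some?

21

At the optimum: components uses 350 of 350 (binding); test uses 262 of 262 (binding).
Dual feasibility on the basic columns requires 6·y_components + 6·y_test = 36, 5·y_components + 1·y_test = 18.
Solving: y_components = 3, y_test = 3.
controllers enters the basis when its profit ≥ yᵀa₃ = 3·5 + 3·2 = 21.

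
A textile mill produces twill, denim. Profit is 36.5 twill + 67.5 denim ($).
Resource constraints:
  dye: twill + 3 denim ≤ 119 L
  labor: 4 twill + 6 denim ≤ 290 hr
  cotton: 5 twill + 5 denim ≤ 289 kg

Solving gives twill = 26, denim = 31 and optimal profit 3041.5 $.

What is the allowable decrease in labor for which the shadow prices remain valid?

Binding constraints: dye, labor. The basis is B = [[1,3],[4,6]] with det -6.
Per unit decrease in labor, x* moves by d = (-0.5, 0.1667).
The basis stays optimal until twill reaches 0; allowable decrease = 52 hr.

52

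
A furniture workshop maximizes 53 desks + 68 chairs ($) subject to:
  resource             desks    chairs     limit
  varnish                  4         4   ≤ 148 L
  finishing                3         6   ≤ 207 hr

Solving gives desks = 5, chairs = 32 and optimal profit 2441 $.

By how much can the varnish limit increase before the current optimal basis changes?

128

Binding constraints: varnish, finishing. The basis is B = [[4,4],[3,6]] with det 12.
Per unit increase in varnish, x* moves by d = (0.5, -0.25).
The basis stays optimal until chairs reaches 0; allowable increase = 128 L.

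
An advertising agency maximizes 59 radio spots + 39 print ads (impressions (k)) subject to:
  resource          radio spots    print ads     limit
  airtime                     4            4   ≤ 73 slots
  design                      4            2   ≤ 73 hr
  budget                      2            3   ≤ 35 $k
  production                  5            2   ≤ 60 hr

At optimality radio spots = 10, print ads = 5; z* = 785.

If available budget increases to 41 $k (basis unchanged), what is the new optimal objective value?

827

Check each constraint at x*: airtime 60/73 (slack 13); design 50/73 (slack 23); budget 35/35 (tight); production 60/60 (tight).
Since airtime, design are not tight, their duals are 0.
The binding rows give the dual system: 2·y_budget + 5·y_production = 59 and 3·y_budget + 2·y_production = 39.
Solving: y_budget = 7, y_production = 9.
Δz = y_budget·Δb = 7 × (6) = 42, so new z* = 785 + 42 = 827.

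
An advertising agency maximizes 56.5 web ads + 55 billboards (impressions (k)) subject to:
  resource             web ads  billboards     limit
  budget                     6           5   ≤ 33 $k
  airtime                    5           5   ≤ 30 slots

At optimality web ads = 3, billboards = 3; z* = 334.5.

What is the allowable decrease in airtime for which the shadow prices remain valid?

2.5

Binding constraints: budget, airtime. The basis is B = [[6,5],[5,5]] with det 5.
Per unit decrease in airtime, x* moves by d = (1, -1.2).
The basis stays optimal until billboards reaches 0; allowable decrease = 2.5 slots.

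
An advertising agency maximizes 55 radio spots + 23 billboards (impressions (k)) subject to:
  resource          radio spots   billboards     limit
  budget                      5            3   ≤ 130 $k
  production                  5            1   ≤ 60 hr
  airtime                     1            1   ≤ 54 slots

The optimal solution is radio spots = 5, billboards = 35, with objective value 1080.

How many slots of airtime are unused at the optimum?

airtime used = 1·5 + 1·35 = 40; slack = 54 − 40 = 14.

14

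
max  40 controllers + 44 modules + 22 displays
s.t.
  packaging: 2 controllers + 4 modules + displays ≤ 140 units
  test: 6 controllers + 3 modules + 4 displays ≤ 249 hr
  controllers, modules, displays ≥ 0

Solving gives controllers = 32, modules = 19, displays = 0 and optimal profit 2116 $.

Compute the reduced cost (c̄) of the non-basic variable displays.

At the optimum: packaging uses 140 of 140 (binding); test uses 249 of 249 (binding).
Dual feasibility on the basic columns requires 2·y_packaging + 6·y_test = 40, 4·y_packaging + 3·y_test = 44.
This yields shadow prices y_packaging = 8, y_test = 4.
Reduced cost of displays: c₃ − yᵀa₃ = 22 − (8·1 + 4·4) = 22 − 24 = -2.

-2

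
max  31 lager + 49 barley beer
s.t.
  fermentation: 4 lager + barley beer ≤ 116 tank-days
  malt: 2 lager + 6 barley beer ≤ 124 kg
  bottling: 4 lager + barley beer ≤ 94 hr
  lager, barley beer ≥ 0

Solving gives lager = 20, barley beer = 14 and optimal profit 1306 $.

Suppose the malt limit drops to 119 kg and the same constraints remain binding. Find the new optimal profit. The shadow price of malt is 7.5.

1268.5

Δb = -5, so new z* = 1306 + (7.5)·(-5) = 1306 − 37.5 = 1268.5.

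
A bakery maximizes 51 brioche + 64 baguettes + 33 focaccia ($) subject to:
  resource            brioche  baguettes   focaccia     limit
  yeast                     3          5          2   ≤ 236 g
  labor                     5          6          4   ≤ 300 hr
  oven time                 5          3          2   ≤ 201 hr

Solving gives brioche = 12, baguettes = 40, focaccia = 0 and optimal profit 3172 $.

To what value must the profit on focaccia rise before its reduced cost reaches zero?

40

At the optimum: yeast uses 236 of 236 (binding); labor uses 300 of 300 (binding); oven time uses 180 of 201 (slack = 21).
By complementary slackness, y = 0 for the non-binding constraint.
Dual feasibility on the basic columns requires 3·y_yeast + 5·y_labor = 51, 5·y_yeast + 6·y_labor = 64.
Solving: y_yeast = 2, y_labor = 9.
focaccia enters the basis when its profit ≥ yᵀa₃ = 2·2 + 9·4 = 40.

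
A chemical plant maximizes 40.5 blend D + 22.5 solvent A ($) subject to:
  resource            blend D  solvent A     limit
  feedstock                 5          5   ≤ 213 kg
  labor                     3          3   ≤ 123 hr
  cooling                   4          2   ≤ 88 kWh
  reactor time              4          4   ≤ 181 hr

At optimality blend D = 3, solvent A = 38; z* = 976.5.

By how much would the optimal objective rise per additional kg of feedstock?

Binding: labor and cooling. Non-binding: feedstock (8 unused), reactor time (17 unused).
Slack constraints have shadow price 0 (complementary slackness).
From A_Bᵀ y = c: 3·y_labor + 4·y_cooling = 40.5; 3·y_labor + 2·y_cooling = 22.5.
→ y_labor = 1.5 and y_cooling = 9.
Shadow price of feedstock = 0.

0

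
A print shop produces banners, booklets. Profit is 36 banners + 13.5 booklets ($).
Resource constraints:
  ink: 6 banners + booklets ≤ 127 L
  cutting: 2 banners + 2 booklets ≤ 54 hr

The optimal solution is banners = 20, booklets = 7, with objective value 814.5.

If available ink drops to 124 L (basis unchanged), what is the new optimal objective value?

801

At the optimum: ink uses 127 of 127 (binding); cutting uses 54 of 54 (binding).
Dual feasibility on the basic columns requires 6·y_ink + 2·y_cutting = 36, 1·y_ink + 2·y_cutting = 13.5.
Solving: y_ink = 4.5, y_cutting = 4.5.
Δz = y_ink·Δb = 4.5 × (-3) = -13.5, so new z* = 814.5 − 13.5 = 801.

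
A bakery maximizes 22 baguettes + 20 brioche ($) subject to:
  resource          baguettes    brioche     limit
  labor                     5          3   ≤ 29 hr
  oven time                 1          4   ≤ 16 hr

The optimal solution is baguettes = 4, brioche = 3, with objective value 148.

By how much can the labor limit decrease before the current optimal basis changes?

Binding constraints: labor, oven time. The basis is B = [[5,3],[1,4]] with det 17.
Per unit decrease in labor, x* moves by d = (-0.2353, 0.0588).
The basis stays optimal until baguettes reaches 0; allowable decrease = 17 hr.

17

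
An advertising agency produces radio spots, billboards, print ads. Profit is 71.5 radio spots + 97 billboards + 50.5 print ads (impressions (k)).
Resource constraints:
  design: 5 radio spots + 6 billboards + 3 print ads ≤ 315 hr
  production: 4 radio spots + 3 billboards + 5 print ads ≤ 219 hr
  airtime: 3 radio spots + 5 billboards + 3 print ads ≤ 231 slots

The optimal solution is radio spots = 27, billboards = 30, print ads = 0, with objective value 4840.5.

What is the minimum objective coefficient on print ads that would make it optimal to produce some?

52.5

At the optimum: design uses 315 of 315 (binding); production uses 198 of 219 (slack = 21); airtime uses 231 of 231 (binding).
By complementary slackness, y = 0 for the non-binding constraint.
Dual feasibility on the basic columns requires 5·y_design + 3·y_airtime = 71.5, 6·y_design + 5·y_airtime = 97.
This yields shadow prices y_design = 9.5, y_airtime = 8.
print ads enters the basis when its profit ≥ yᵀa₃ = 9.5·3 + 8·3 = 52.5.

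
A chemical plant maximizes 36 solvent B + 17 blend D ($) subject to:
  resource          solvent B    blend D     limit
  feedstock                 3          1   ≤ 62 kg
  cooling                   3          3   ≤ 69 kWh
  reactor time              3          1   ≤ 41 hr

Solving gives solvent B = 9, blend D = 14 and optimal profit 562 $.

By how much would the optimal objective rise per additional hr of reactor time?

Check each constraint at x*: feedstock 41/62 (slack 21); cooling 69/69 (tight); reactor time 41/41 (tight).
By complementary slackness, y = 0 for the non-binding constraint.
From A_Bᵀ y = c: 3·y_cooling + 3·y_reactor time = 36; 3·y_cooling + 1·y_reactor time = 17.
Solving: y_cooling = 2.5, y_reactor time = 9.5.
Shadow price of reactor time = 9.5.

9.5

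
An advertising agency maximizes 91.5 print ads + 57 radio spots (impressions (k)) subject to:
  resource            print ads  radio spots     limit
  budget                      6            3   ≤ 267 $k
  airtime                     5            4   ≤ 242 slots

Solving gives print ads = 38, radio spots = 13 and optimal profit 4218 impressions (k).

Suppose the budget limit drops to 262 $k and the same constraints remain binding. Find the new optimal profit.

At the optimum: budget uses 267 of 267 (binding); airtime uses 242 of 242 (binding).
The binding rows give the dual system: 6·y_budget + 5·y_airtime = 91.5 and 3·y_budget + 4·y_airtime = 57.
→ y_budget = 9 and y_airtime = 7.5.
Δz = y_budget·Δb = 9 × (-5) = -45, so new z* = 4218 − 45 = 4173.

4173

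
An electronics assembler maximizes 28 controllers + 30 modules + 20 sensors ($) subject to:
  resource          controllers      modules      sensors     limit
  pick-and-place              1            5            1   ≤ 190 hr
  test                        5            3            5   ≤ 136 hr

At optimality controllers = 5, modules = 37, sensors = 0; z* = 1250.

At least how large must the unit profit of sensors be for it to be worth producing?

28

Both pick-and-place and test are binding at x*.
The binding rows give the dual system: 1·y_pick-and-place + 5·y_test = 28 and 5·y_pick-and-place + 3·y_test = 30.
Solving: y_pick-and-place = 3, y_test = 5.
sensors enters the basis when its profit ≥ yᵀa₃ = 3·1 + 5·5 = 28.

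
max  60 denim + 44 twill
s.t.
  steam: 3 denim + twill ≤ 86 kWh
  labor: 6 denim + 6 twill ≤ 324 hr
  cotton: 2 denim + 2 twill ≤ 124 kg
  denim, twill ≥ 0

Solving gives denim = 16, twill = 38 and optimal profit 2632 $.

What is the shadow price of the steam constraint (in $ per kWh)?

8

Binding: steam and labor. Non-binding: cotton (16 unused).
Slack constraints have shadow price 0 (complementary slackness).
From A_Bᵀ y = c: 3·y_steam + 6·y_labor = 60; 1·y_steam + 6·y_labor = 44.
This yields shadow prices y_steam = 8, y_labor = 6.
Shadow price of steam = 8.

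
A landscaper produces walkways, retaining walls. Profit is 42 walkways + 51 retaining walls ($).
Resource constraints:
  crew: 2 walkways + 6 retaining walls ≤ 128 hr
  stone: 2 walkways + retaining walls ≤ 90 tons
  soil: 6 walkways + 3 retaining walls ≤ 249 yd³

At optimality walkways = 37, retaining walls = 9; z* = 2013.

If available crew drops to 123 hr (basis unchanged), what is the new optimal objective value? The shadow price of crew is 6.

Δb = -5, so new z* = 2013 + (6)·(-5) = 2013 − 30 = 1983.

1983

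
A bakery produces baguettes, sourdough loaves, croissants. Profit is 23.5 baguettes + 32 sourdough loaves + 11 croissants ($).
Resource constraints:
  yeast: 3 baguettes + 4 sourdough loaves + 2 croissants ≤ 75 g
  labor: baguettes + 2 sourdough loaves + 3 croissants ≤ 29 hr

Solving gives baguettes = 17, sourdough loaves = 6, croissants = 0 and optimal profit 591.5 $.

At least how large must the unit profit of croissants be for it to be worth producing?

18

Check each constraint at x*: yeast 75/75 (tight); labor 29/29 (tight).
Dual feasibility on the basic columns requires 3·y_yeast + 1·y_labor = 23.5, 4·y_yeast + 2·y_labor = 32.
→ y_yeast = 7.5 and y_labor = 1.
croissants enters the basis when its profit ≥ yᵀa₃ = 7.5·2 + 1·3 = 18.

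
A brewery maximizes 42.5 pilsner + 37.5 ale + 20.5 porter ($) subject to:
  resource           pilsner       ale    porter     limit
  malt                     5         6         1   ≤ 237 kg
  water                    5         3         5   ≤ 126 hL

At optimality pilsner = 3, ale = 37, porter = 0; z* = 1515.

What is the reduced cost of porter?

Check each constraint at x*: malt 237/237 (tight); water 126/126 (tight).
From A_Bᵀ y = c: 5·y_malt + 5·y_water = 42.5; 6·y_malt + 3·y_water = 37.5.
→ y_malt = 4 and y_water = 4.5.
Reduced cost of porter: c₃ − yᵀa₃ = 20.5 − (4·1 + 4.5·5) = 20.5 − 26.5 = -6.

-6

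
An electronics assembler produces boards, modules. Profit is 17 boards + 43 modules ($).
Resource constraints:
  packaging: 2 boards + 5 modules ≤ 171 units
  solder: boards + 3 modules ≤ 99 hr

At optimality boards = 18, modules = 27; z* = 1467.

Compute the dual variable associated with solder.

Check each constraint at x*: packaging 171/171 (tight); solder 99/99 (tight).
The binding rows give the dual system: 2·y_packaging + 1·y_solder = 17 and 5·y_packaging + 3·y_solder = 43.
→ y_packaging = 8 and y_solder = 1.
Shadow price of solder = 1.

1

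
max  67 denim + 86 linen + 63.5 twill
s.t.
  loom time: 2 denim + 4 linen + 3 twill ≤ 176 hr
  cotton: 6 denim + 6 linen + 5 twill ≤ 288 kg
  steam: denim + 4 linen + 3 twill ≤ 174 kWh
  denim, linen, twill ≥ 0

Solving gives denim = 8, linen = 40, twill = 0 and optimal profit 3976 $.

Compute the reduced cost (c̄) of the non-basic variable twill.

Check each constraint at x*: loom time 176/176 (tight); cotton 288/288 (tight); steam 168/174 (slack 6).
Since steam is not tight, its dual is 0.
The binding rows give the dual system: 2·y_loom time + 6·y_cotton = 67 and 4·y_loom time + 6·y_cotton = 86.
This yields shadow prices y_loom time = 9.5, y_cotton = 8.
Reduced cost of twill: c₃ − yᵀa₃ = 63.5 − (9.5·3 + 8·5) = 63.5 − 68.5 = -5.

-5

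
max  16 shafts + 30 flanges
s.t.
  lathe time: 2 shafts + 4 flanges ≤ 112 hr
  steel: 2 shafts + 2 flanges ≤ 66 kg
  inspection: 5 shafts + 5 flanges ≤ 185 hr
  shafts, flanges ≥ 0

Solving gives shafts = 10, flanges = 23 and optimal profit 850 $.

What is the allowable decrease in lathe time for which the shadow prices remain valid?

Binding constraints: lathe time, steel. The basis is B = [[2,4],[2,2]] with det -4.
Per unit decrease in lathe time, x* moves by d = (0.5, -0.5).
The basis stays optimal until flanges reaches 0; allowable decrease = 46 hr.

46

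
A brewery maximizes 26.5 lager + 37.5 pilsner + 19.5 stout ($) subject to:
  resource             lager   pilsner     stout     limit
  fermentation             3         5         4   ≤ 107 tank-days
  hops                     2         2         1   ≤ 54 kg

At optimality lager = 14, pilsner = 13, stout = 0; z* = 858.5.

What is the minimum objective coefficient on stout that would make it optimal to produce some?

Both fermentation and hops are binding at x*.
Dual feasibility on the basic columns requires 3·y_fermentation + 2·y_hops = 26.5, 5·y_fermentation + 2·y_hops = 37.5.
This yields shadow prices y_fermentation = 5.5, y_hops = 5.
stout enters the basis when its profit ≥ yᵀa₃ = 5.5·4 + 5·1 = 27.

27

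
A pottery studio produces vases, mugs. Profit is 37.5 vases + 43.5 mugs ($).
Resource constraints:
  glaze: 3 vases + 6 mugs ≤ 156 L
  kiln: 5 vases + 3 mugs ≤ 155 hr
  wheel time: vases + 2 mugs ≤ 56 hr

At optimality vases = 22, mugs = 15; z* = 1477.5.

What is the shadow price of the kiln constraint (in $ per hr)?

4.5

Binding: glaze and kiln. Non-binding: wheel time (4 unused).
Since wheel time is not tight, its dual is 0.
The binding rows give the dual system: 3·y_glaze + 5·y_kiln = 37.5 and 6·y_glaze + 3·y_kiln = 43.5.
This yields shadow prices y_glaze = 5, y_kiln = 4.5.
Shadow price of kiln = 4.5.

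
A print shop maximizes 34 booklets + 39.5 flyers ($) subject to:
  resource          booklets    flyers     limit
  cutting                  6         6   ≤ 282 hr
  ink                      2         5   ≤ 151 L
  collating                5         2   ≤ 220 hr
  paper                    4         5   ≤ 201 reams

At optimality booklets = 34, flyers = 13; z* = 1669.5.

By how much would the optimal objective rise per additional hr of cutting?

2

Check each constraint at x*: cutting 282/282 (tight); ink 133/151 (slack 18); collating 196/220 (slack 24); paper 201/201 (tight).
Since ink, collating are not tight, their duals are 0.
The binding rows give the dual system: 6·y_cutting + 4·y_paper = 34 and 6·y_cutting + 5·y_paper = 39.5.
Solving: y_cutting = 2, y_paper = 5.5.
Shadow price of cutting = 2.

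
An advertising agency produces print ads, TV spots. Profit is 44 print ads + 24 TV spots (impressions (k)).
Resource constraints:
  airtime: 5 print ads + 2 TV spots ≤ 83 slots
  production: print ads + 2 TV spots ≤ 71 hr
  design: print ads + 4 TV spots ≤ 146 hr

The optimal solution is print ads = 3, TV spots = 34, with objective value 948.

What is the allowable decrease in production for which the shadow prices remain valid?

54.4

Binding constraints: airtime, production. The basis is B = [[5,2],[1,2]] with det 8.
Per unit decrease in production, x* moves by d = (0.25, -0.625).
The basis stays optimal until TV spots reaches 0; allowable decrease = 54.4 hr.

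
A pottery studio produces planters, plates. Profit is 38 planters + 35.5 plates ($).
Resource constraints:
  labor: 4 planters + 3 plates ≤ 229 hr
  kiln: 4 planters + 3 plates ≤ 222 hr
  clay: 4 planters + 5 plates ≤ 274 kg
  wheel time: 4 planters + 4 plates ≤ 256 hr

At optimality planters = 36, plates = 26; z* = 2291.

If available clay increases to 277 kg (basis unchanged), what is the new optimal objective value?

2301.5

Check each constraint at x*: labor 222/229 (slack 7); kiln 222/222 (tight); clay 274/274 (tight); wheel time 248/256 (slack 8).
By complementary slackness, y = 0 for the non-binding constraints.
Dual feasibility on the basic columns requires 4·y_kiln + 4·y_clay = 38, 3·y_kiln + 5·y_clay = 35.5.
Solving: y_kiln = 6, y_clay = 3.5.
Δz = y_clay·Δb = 3.5 × (3) = 10.5, so new z* = 2291 + 10.5 = 2301.5.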